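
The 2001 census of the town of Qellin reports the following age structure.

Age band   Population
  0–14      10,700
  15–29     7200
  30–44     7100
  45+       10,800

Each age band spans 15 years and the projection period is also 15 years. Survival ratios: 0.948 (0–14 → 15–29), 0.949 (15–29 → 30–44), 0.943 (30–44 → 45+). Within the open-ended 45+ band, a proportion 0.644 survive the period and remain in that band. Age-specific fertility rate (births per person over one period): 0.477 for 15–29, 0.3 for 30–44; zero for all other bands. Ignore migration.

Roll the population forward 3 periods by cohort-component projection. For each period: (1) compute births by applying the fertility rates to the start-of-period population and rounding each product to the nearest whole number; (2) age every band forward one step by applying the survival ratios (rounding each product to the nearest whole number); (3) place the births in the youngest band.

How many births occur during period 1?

Let band 1 be 0–14 through band 4 = 45+.
— Period 1 —
Births: 7200 × 0.477 = 3434, 7100 × 0.3 = 2130 → total 5564
Band 2: 10700 × 0.948 = 10144
Band 3: 7200 × 0.949 = 6833
Band 4: 7100 × 0.943 + 10800 × 0.644 = 6695 + 6955 = 13650
Population now: 0–14=5564, 15–29=10144, 30–44=6833, 45+=13650

5564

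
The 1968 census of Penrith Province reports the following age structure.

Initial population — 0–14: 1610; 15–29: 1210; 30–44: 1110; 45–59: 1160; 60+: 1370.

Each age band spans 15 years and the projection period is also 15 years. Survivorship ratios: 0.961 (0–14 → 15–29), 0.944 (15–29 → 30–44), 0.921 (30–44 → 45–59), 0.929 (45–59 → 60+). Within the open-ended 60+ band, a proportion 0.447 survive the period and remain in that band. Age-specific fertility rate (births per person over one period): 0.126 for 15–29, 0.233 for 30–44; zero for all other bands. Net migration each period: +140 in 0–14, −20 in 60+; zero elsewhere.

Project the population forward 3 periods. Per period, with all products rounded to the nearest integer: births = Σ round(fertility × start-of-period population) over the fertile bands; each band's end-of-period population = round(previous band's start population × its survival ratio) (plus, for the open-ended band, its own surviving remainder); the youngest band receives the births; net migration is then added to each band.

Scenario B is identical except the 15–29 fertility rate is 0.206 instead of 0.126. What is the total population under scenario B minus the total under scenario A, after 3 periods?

268

[period 1]
Births: 1210 * 0.126 = 152 ; 1110 * 0.233 = 259 — total 411
15–29: 1610 * 0.961 = 1547
30–44: 1210 * 0.944 = 1142
45–59: 1110 * 0.921 = 1022
60+: 1160 * 0.929 + 1370 * 0.447 = 1078 + 612 = 1690
Net migration: 0–14 + 140 → 551; 60+ − 20 → 1670
→ [551, 1547, 1142, 1022, 1670]
[period 2]
Births: 1547 * 0.126 = 195 ; 1142 * 0.233 = 266 — total 461
15–29: 551 * 0.961 = 530
30–44: 1547 * 0.944 = 1460
45–59: 1142 * 0.921 = 1052
60+: 1022 * 0.929 + 1670 * 0.447 = 949 + 746 = 1695
Net migration: 0–14 + 140 → 601; 60+ − 20 → 1675
→ [601, 530, 1460, 1052, 1675]
[period 3]
Births: 530 * 0.126 = 67 ; 1460 * 0.233 = 340 — total 407
15–29: 601 * 0.961 = 578
30–44: 530 * 0.944 = 500
45–59: 1460 * 0.921 = 1345
60+: 1052 * 0.929 + 1675 * 0.447 = 977 + 749 = 1726
Net migration: 0–14 + 140 → 547; 60+ − 20 → 1706
→ [547, 578, 500, 1345, 1706]
Scenario A total after 3 periods: 4676
Scenario B projection —
[period 1]
Births: 1210 * 0.206 = 249 ; 1110 * 0.233 = 259 — total 508
15–29: 1610 * 0.961 = 1547
30–44: 1210 * 0.944 = 1142
45–59: 1110 * 0.921 = 1022
60+: 1160 * 0.929 + 1370 * 0.447 = 1078 + 612 = 1690
Net migration: 0–14 + 140 → 648; 60+ − 20 → 1670
→ [648, 1547, 1142, 1022, 1670]
[period 2]
Births: 1547 * 0.206 = 319 ; 1142 * 0.233 = 266 — total 585
15–29: 648 * 0.961 = 623
30–44: 1547 * 0.944 = 1460
45–59: 1142 * 0.921 = 1052
60+: 1022 * 0.929 + 1670 * 0.447 = 949 + 746 = 1695
Net migration: 0–14 + 140 → 725; 60+ − 20 → 1675
→ [725, 623, 1460, 1052, 1675]
[period 3]
Births: 623 * 0.206 = 128 ; 1460 * 0.233 = 340 — total 468
15–29: 725 * 0.961 = 697
30–44: 623 * 0.944 = 588
45–59: 1460 * 0.921 = 1345
60+: 1052 * 0.929 + 1675 * 0.447 = 977 + 749 = 1726
Net migration: 0–14 + 140 → 608; 60+ − 20 → 1706
→ [608, 697, 588, 1345, 1706]
Scenario B total after 3 periods: 4944
Difference B − A = 4944 − 4676 = 268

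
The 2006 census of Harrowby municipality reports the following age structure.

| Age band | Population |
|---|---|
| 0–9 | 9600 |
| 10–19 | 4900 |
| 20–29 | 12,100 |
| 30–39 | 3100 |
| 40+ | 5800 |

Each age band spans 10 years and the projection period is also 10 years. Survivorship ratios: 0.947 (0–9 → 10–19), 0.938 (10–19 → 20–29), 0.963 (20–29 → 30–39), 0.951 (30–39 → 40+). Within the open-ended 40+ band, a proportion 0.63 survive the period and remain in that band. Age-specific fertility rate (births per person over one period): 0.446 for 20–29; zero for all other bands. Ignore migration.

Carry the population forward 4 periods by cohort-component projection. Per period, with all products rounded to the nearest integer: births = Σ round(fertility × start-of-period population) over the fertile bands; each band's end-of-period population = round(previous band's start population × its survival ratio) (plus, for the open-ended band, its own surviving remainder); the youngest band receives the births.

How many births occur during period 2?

2050

Call the groups 1 to 5, youngest first.
Period 1.
Births: 12100 × 0.446 = 5397
Group 2: 9600 × 0.947 = 9091
Group 3: 4900 × 0.938 = 4596
Group 4: 12100 × 0.963 = 11652
Group 5: 3100 × 0.951 + 5800 × 0.63 = 2948 + 3654 = 6602
Population now: 0–9=5397, 10–19=9091, 20–29=4596, 30–39=11652, 40+=6602
Period 2.
Births: 4596 × 0.446 = 2050
Group 2: 5397 × 0.947 = 5111
Group 3: 9091 × 0.938 = 8527
Group 4: 4596 × 0.963 = 4426
Group 5: 11652 × 0.951 + 6602 × 0.63 = 11081 + 4159 = 15240
Population now: 0–9=2050, 10–19=5111, 20–29=8527, 30–39=4426, 40+=15240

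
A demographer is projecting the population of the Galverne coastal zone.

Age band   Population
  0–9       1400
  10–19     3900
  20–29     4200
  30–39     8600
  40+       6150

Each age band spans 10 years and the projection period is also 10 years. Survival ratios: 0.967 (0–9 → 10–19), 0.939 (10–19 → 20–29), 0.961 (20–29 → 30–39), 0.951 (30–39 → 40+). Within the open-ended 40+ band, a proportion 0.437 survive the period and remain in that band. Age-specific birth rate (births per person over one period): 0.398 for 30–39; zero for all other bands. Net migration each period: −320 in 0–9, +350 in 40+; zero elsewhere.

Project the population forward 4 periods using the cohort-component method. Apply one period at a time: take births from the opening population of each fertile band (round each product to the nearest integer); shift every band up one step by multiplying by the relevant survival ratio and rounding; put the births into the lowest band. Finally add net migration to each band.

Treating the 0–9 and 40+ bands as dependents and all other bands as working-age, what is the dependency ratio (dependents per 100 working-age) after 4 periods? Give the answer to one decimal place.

102.2

[period 1]
Births: 8600 × 0.398 = 3423
10–19: 1400 × 0.967 = 1354
20–29: 3900 × 0.939 = 3662
30–39: 4200 × 0.961 = 4036
40+: 8600 × 0.951 + 6150 × 0.437 = 8179 + 2688 = 10867
Net migration: 0–9 − 320 → 3103; 40+ + 350 → 11217
Population now: 0–9=3103, 10–19=1354, 20–29=3662, 30–39=4036, 40+=11217
[period 2]
Births: 4036 × 0.398 = 1606
10–19: 3103 × 0.967 = 3001
20–29: 1354 × 0.939 = 1271
30–39: 3662 × 0.961 = 3519
40+: 4036 × 0.951 + 11217 × 0.437 = 3838 + 4902 = 8740
Net migration: 0–9 − 320 → 1286; 40+ + 350 → 9090
Population now: 0–9=1286, 10–19=3001, 20–29=1271, 30–39=3519, 40+=9090
[period 3]
Births: 3519 × 0.398 = 1401
10–19: 1286 × 0.967 = 1244
20–29: 3001 × 0.939 = 2818
30–39: 1271 × 0.961 = 1221
40+: 3519 × 0.951 + 9090 × 0.437 = 3347 + 3972 = 7319
Net migration: 0–9 − 320 → 1081; 40+ + 350 → 7669
Population now: 0–9=1081, 10–19=1244, 20–29=2818, 30–39=1221, 40+=7669
[period 4]
Births: 1221 × 0.398 = 486
10–19: 1081 × 0.967 = 1045
20–29: 1244 × 0.939 = 1168
30–39: 2818 × 0.961 = 2708
40+: 1221 × 0.951 + 7669 × 0.437 = 1161 + 3351 = 4512
Net migration: 0–9 − 320 → 166; 40+ + 350 → 4862
Population now: 0–9=166, 10–19=1045, 20–29=1168, 30–39=2708, 40+=4862
Dependents (band 0–9 + band 40+) = 166 + 4862 = 5028; working-age = 4921; ratio = 5028/4921 × 100 = 102.2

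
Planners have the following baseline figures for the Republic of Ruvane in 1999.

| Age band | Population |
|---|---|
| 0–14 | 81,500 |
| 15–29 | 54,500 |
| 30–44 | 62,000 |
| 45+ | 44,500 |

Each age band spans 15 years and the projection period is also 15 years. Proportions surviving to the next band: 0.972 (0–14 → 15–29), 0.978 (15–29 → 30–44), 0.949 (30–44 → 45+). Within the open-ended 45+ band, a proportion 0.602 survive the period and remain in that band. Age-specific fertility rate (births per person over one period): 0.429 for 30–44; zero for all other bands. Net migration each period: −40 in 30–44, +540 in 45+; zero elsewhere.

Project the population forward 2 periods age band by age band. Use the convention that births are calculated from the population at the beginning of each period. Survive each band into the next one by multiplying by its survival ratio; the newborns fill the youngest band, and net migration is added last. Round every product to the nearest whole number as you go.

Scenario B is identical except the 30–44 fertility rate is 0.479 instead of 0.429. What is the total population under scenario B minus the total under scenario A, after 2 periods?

5676

Let band 1 be 0–14 through band 4 = 45+.
Period 1:
Births: 62000 * 0.429 = 26598
Band 2: 81500 * 0.972 = 79218
Band 3: 54500 * 0.978 = 53301
Band 4: 62000 * 0.949 + 44500 * 0.602 = 58838 + 26789 = 85627
Net migration: Band 3 − 40 → 53261; Band 4 + 540 → 86167
Giving 26598 / 79218 / 53261 / 86167.
Period 2:
Births: 53261 * 0.429 = 22849
Band 2: 26598 * 0.972 = 25853
Band 3: 79218 * 0.978 = 77475
Band 4: 53261 * 0.949 + 86167 * 0.602 = 50545 + 51873 = 102418
Net migration: Band 3 − 40 → 77435; Band 4 + 540 → 102958
Giving 22849 / 25853 / 77435 / 102958.
Scenario A total after 2 periods: 229095
Scenario B projection —
Period 1:
Births: 62000 * 0.479 = 29698
Band 2: 81500 * 0.972 = 79218
Band 3: 54500 * 0.978 = 53301
Band 4: 62000 * 0.949 + 44500 * 0.602 = 58838 + 26789 = 85627
Net migration: Band 3 − 40 → 53261; Band 4 + 540 → 86167
Giving 29698 / 79218 / 53261 / 86167.
Period 2:
Births: 53261 * 0.479 = 25512
Band 2: 29698 * 0.972 = 28866
Band 3: 79218 * 0.978 = 77475
Band 4: 53261 * 0.949 + 86167 * 0.602 = 50545 + 51873 = 102418
Net migration: Band 3 − 40 → 77435; Band 4 + 540 → 102958
Giving 25512 / 28866 / 77435 / 102958.
Scenario B total after 2 periods: 234771
Difference B − A = 234771 − 229095 = 5676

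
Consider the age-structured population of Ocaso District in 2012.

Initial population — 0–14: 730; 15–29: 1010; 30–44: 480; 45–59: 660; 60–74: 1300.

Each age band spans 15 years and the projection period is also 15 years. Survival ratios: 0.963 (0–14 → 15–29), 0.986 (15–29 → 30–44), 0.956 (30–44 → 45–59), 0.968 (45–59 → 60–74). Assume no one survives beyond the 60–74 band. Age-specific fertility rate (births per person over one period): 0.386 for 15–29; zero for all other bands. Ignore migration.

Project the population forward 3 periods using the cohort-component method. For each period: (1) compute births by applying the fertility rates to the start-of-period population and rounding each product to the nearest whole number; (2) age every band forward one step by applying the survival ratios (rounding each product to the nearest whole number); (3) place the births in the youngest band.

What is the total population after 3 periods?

Period 1.
Births: 1010 × 0.386 = 390
15–29: 730 × 0.963 = 703
30–44: 1010 × 0.986 = 996
45–59: 480 × 0.956 = 459
60–74: 660 × 0.968 = 639
→ [390, 703, 996, 459, 639]
Period 2.
Births: 703 × 0.386 = 271
15–29: 390 × 0.963 = 376
30–44: 703 × 0.986 = 693
45–59: 996 × 0.956 = 952
60–74: 459 × 0.968 = 444
→ [271, 376, 693, 952, 444]
Period 3.
Births: 376 × 0.386 = 145
15–29: 271 × 0.963 = 261
30–44: 376 × 0.986 = 371
45–59: 693 × 0.956 = 663
60–74: 952 × 0.968 = 922
→ [145, 261, 371, 663, 922]
Total after period 3: 145 + 261 + 371 + 663 + 922 = 2362

2362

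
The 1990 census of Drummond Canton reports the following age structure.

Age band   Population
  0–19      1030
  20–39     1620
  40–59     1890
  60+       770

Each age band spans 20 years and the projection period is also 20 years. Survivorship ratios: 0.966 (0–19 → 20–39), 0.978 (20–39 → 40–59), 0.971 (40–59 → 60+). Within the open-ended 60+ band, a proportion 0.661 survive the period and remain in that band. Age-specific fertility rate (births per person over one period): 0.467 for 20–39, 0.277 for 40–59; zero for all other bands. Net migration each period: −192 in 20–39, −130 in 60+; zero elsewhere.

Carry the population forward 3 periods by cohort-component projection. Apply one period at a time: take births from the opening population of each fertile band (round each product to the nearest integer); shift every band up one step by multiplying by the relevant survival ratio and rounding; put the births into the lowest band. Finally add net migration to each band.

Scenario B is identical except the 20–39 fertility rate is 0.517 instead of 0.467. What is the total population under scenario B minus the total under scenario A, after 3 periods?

209

(Groups numbered youngest = 1 to oldest = 4.)
After projecting period 1:
Births: 1620 × 0.467 = 757 ; 1890 × 0.277 = 524 → 1281
Group 2: 1030 × 0.966 = 995
Group 3: 1620 × 0.978 = 1584
Group 4: 1890 × 0.971 + 770 × 0.661 = 1835 + 509 = 2344
Net migration: Group 2 − 192 → 803; Group 4 − 130 → 2214
Population now: 0–19=1281, 20–39=803, 40–59=1584, 60+=2214
After projecting period 2:
Births: 803 × 0.467 = 375 ; 1584 × 0.277 = 439 → 814
Group 2: 1281 × 0.966 = 1237
Group 3: 803 × 0.978 = 785
Group 4: 1584 × 0.971 + 2214 × 0.661 = 1538 + 1463 = 3001
Net migration: Group 2 − 192 → 1045; Group 4 − 130 → 2871
Population now: 0–19=814, 20–39=1045, 40–59=785, 60+=2871
After projecting period 3:
Births: 1045 × 0.467 = 488 ; 785 × 0.277 = 217 → 705
Group 2: 814 × 0.966 = 786
Group 3: 1045 × 0.978 = 1022
Group 4: 785 × 0.971 + 2871 × 0.661 = 762 + 1898 = 2660
Net migration: Group 2 − 192 → 594; Group 4 − 130 → 2530
Population now: 0–19=705, 20–39=594, 40–59=1022, 60+=2530
Scenario A total after 3 periods: 4851
Scenario B projection —
After projecting period 1:
Births: 1620 × 0.517 = 838 ; 1890 × 0.277 = 524 → 1362
Group 2: 1030 × 0.966 = 995
Group 3: 1620 × 0.978 = 1584
Group 4: 1890 × 0.971 + 770 × 0.661 = 1835 + 509 = 2344
Net migration: Group 2 − 192 → 803; Group 4 − 130 → 2214
Population now: 0–19=1362, 20–39=803, 40–59=1584, 60+=2214
After projecting period 2:
Births: 803 × 0.517 = 415 ; 1584 × 0.277 = 439 → 854
Group 2: 1362 × 0.966 = 1316
Group 3: 803 × 0.978 = 785
Group 4: 1584 × 0.971 + 2214 × 0.661 = 1538 + 1463 = 3001
Net migration: Group 2 − 192 → 1124; Group 4 − 130 → 2871
Population now: 0–19=854, 20–39=1124, 40–59=785, 60+=2871
After projecting period 3:
Births: 1124 × 0.517 = 581 ; 785 × 0.277 = 217 → 798
Group 2: 854 × 0.966 = 825
Group 3: 1124 × 0.978 = 1099
Group 4: 785 × 0.971 + 2871 × 0.661 = 762 + 1898 = 2660
Net migration: Group 2 − 192 → 633; Group 4 − 130 → 2530
Population now: 0–19=798, 20–39=633, 40–59=1099, 60+=2530
Scenario B total after 3 periods: 5060
Difference B − A = 5060 − 4851 = 209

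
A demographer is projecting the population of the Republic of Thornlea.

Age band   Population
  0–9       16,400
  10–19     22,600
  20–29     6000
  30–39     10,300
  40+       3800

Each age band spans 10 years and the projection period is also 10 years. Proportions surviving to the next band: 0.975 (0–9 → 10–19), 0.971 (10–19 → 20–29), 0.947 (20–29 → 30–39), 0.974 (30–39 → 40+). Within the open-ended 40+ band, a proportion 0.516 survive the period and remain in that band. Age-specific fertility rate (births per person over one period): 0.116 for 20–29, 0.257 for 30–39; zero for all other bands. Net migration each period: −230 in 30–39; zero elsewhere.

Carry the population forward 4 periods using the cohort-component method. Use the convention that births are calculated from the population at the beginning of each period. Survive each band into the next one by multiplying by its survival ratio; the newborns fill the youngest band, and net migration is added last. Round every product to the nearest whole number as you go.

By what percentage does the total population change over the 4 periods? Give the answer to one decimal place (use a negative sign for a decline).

— Period 1 —
Births: 6000 * 0.116 = 696 ; 10300 * 0.257 = 2647 → 3343
10–19: 16400 * 0.975 = 15990
20–29: 22600 * 0.971 = 21945
30–39: 6000 * 0.947 = 5682
40+: 10300 * 0.974 + 3800 * 0.516 = 10032 + 1961 = 11993
Net migration: 30–39 − 230 → 5452
→ [3343, 15990, 21945, 5452, 11993]
— Period 2 —
Births: 21945 * 0.116 = 2546 ; 5452 * 0.257 = 1401 → 3947
10–19: 3343 * 0.975 = 3259
20–29: 15990 * 0.971 = 15526
30–39: 21945 * 0.947 = 20782
40+: 5452 * 0.974 + 11993 * 0.516 = 5310 + 6188 = 11498
Net migration: 30–39 − 230 → 20552
→ [3947, 3259, 15526, 20552, 11498]
— Period 3 —
Births: 15526 * 0.116 = 1801 ; 20552 * 0.257 = 5282 → 7083
10–19: 3947 * 0.975 = 3848
20–29: 3259 * 0.971 = 3164
30–39: 15526 * 0.947 = 14703
40+: 20552 * 0.974 + 11498 * 0.516 = 20018 + 5933 = 25951
Net migration: 30–39 − 230 → 14473
→ [7083, 3848, 3164, 14473, 25951]
— Period 4 —
Births: 3164 * 0.116 = 367 ; 14473 * 0.257 = 3720 → 4087
10–19: 7083 * 0.975 = 6906
20–29: 3848 * 0.971 = 3736
30–39: 3164 * 0.947 = 2996
40+: 14473 * 0.974 + 25951 * 0.516 = 14097 + 13391 = 27488
Net migration: 30–39 − 230 → 2766
→ [4087, 6906, 3736, 2766, 27488]
Total: 59100 → 44983; change = -14117; percentage change = -23.9%

-23.9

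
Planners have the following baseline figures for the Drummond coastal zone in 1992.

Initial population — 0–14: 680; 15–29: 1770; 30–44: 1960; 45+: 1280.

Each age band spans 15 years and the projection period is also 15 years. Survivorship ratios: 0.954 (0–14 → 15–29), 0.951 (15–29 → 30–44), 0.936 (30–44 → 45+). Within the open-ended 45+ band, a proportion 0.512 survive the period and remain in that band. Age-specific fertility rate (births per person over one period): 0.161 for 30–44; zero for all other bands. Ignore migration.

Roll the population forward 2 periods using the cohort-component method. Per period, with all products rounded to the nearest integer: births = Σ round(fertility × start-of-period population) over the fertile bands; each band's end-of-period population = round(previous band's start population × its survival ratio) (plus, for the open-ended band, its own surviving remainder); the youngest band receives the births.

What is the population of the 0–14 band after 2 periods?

271

[period 1]
Births: 1960 × 0.161 = 316
15–29: 680 × 0.954 = 649
30–44: 1770 × 0.951 = 1683
45+: 1960 × 0.936 + 1280 × 0.512 = 1835 + 655 = 2490
→ [316, 649, 1683, 2490]
[period 2]
Births: 1683 × 0.161 = 271
15–29: 316 × 0.954 = 301
30–44: 649 × 0.951 = 617
45+: 1683 × 0.936 + 2490 × 0.512 = 1575 + 1275 = 2850
→ [271, 301, 617, 2850]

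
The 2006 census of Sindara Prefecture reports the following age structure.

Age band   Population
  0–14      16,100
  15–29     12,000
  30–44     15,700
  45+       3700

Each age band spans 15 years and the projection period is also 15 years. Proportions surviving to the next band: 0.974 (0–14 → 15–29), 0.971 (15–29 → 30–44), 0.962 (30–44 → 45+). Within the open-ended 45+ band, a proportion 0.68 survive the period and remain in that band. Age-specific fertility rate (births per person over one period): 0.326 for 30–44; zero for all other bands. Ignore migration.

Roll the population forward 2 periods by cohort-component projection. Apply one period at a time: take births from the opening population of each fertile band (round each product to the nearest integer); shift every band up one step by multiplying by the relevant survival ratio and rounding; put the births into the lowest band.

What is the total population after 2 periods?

47200

Period 1:
Births: 15700 * 0.326 = 5118
15–29: 16100 * 0.974 = 15681
30–44: 12000 * 0.971 = 11652
45+: 15700 * 0.962 + 3700 * 0.68 = 15103 + 2516 = 17619
End of period: [5118, 15681, 11652, 17619]
Period 2:
Births: 11652 * 0.326 = 3799
15–29: 5118 * 0.974 = 4985
30–44: 15681 * 0.971 = 15226
45+: 11652 * 0.962 + 17619 * 0.68 = 11209 + 11981 = 23190
End of period: [3799, 4985, 15226, 23190]
Total after period 2: 3799 + 4985 + 15226 + 23190 = 47200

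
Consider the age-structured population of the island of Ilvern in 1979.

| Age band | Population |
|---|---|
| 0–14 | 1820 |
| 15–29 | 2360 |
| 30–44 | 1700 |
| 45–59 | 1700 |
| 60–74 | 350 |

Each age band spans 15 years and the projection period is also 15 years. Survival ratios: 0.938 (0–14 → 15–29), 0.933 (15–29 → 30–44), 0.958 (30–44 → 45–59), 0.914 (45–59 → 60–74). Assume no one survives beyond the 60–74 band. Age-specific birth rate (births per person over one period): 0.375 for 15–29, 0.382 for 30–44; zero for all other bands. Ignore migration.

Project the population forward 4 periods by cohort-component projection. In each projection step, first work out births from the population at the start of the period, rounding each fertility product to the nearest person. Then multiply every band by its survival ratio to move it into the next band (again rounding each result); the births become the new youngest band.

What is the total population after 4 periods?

6090

— Period 1 —
Births: 2360 * 0.375 = 885  |  1700 * 0.382 = 649 → 1534
15–29: 1820 * 0.938 = 1707
30–44: 2360 * 0.933 = 2202
45–59: 1700 * 0.958 = 1629
60–74: 1700 * 0.914 = 1554
End of period: [1534, 1707, 2202, 1629, 1554]
— Period 2 —
Births: 1707 * 0.375 = 640  |  2202 * 0.382 = 841 → 1481
15–29: 1534 * 0.938 = 1439
30–44: 1707 * 0.933 = 1593
45–59: 2202 * 0.958 = 2110
60–74: 1629 * 0.914 = 1489
End of period: [1481, 1439, 1593, 2110, 1489]
— Period 3 —
Births: 1439 * 0.375 = 540  |  1593 * 0.382 = 609 → 1149
15–29: 1481 * 0.938 = 1389
30–44: 1439 * 0.933 = 1343
45–59: 1593 * 0.958 = 1526
60–74: 2110 * 0.914 = 1929
End of period: [1149, 1389, 1343, 1526, 1929]
— Period 4 —
Births: 1389 * 0.375 = 521  |  1343 * 0.382 = 513 → 1034
15–29: 1149 * 0.938 = 1078
30–44: 1389 * 0.933 = 1296
45–59: 1343 * 0.958 = 1287
60–74: 1526 * 0.914 = 1395
End of period: [1034, 1078, 1296, 1287, 1395]
Total after period 4: 1034 + 1078 + 1296 + 1287 + 1395 = 6090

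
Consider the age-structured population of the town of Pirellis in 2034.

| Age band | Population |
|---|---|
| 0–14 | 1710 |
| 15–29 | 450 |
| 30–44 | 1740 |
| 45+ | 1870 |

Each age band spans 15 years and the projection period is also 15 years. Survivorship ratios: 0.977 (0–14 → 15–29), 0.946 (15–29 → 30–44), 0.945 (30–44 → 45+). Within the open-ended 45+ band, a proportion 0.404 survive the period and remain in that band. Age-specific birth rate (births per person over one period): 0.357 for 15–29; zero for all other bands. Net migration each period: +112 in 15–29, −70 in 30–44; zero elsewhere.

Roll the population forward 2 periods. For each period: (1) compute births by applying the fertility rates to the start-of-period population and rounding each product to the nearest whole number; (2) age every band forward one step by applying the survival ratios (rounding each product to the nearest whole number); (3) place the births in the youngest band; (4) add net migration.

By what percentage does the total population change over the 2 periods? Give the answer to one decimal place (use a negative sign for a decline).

(Bands numbered youngest = 1 to oldest = 4.)
[period 1]
Births: 450 × 0.357 = 161
Band 2: 1710 × 0.977 = 1671
Band 3: 450 × 0.946 = 426
Band 4: 1740 × 0.945 + 1870 × 0.404 = 1644 + 755 = 2399
Net migration: Band 2 + 112 → 1783; Band 3 − 70 → 356
→ [161, 1783, 356, 2399]
[period 2]
Births: 1783 × 0.357 = 637
Band 2: 161 × 0.977 = 157
Band 3: 1783 × 0.946 = 1687
Band 4: 356 × 0.945 + 2399 × 0.404 = 336 + 969 = 1305
Net migration: Band 2 + 112 → 269; Band 3 − 70 → 1617
→ [637, 269, 1617, 1305]
Total: 5770 → 3828; change = -1942; percentage change = -33.7%

-33.7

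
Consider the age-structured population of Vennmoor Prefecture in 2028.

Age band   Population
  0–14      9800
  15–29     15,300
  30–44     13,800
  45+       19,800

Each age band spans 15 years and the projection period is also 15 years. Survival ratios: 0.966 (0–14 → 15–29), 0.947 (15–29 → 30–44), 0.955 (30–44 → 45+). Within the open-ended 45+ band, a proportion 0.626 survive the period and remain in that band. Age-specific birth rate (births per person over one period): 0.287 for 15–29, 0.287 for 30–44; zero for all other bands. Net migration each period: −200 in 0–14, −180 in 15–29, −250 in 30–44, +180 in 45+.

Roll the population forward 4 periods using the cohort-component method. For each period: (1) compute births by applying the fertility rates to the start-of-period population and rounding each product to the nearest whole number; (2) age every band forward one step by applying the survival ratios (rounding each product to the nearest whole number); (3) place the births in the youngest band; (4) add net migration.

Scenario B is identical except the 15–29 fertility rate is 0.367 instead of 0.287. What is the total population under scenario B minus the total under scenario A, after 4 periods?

3841

After projecting period 1:
Births: 15300 × 0.287 = 4391  |  13800 × 0.287 = 3961 → total 8352
15–29: 9800 × 0.966 = 9467
30–44: 15300 × 0.947 = 14489
45+: 13800 × 0.955 + 19800 × 0.626 = 13179 + 12395 = 25574
Net migration: 0–14 − 200 → 8152; 15–29 − 180 → 9287; 30–44 − 250 → 14239; 45+ + 180 → 25754
→ [8152, 9287, 14239, 25754]
After projecting period 2:
Births: 9287 × 0.287 = 2665  |  14239 × 0.287 = 4087 → total 6752
15–29: 8152 × 0.966 = 7875
30–44: 9287 × 0.947 = 8795
45+: 14239 × 0.955 + 25754 × 0.626 = 13598 + 16122 = 29720
Net migration: 0–14 − 200 → 6552; 15–29 − 180 → 7695; 30–44 − 250 → 8545; 45+ + 180 → 29900
→ [6552, 7695, 8545, 29900]
After projecting period 3:
Births: 7695 × 0.287 = 2208  |  8545 × 0.287 = 2452 → total 4660
15–29: 6552 × 0.966 = 6329
30–44: 7695 × 0.947 = 7287
45+: 8545 × 0.955 + 29900 × 0.626 = 8160 + 18717 = 26877
Net migration: 0–14 − 200 → 4460; 15–29 − 180 → 6149; 30–44 − 250 → 7037; 45+ + 180 → 27057
→ [4460, 6149, 7037, 27057]
After projecting period 4:
Births: 6149 × 0.287 = 1765  |  7037 × 0.287 = 2020 → total 3785
15–29: 4460 × 0.966 = 4308
30–44: 6149 × 0.947 = 5823
45+: 7037 × 0.955 + 27057 × 0.626 = 6720 + 16938 = 23658
Net migration: 0–14 − 200 → 3585; 15–29 − 180 → 4128; 30–44 − 250 → 5573; 45+ + 180 → 23838
→ [3585, 4128, 5573, 23838]
Scenario A total after 4 periods: 37124
Scenario B projection —
After projecting period 1:
Births: 15300 × 0.367 = 5615  |  13800 × 0.287 = 3961 → total 9576
15–29: 9800 × 0.966 = 9467
30–44: 15300 × 0.947 = 14489
45+: 13800 × 0.955 + 19800 × 0.626 = 13179 + 12395 = 25574
Net migration: 0–14 − 200 → 9376; 15–29 − 180 → 9287; 30–44 − 250 → 14239; 45+ + 180 → 25754
→ [9376, 9287, 14239, 25754]
After projecting period 2:
Births: 9287 × 0.367 = 3408  |  14239 × 0.287 = 4087 → total 7495
15–29: 9376 × 0.966 = 9057
30–44: 9287 × 0.947 = 8795
45+: 14239 × 0.955 + 25754 × 0.626 = 13598 + 16122 = 29720
Net migration: 0–14 − 200 → 7295; 15–29 − 180 → 8877; 30–44 − 250 → 8545; 45+ + 180 → 29900
→ [7295, 8877, 8545, 29900]
After projecting period 3:
Births: 8877 × 0.367 = 3258  |  8545 × 0.287 = 2452 → total 5710
15–29: 7295 × 0.966 = 7047
30–44: 8877 × 0.947 = 8407
45+: 8545 × 0.955 + 29900 × 0.626 = 8160 + 18717 = 26877
Net migration: 0–14 − 200 → 5510; 15–29 − 180 → 6867; 30–44 − 250 → 8157; 45+ + 180 → 27057
→ [5510, 6867, 8157, 27057]
After projecting period 4:
Births: 6867 × 0.367 = 2520  |  8157 × 0.287 = 2341 → total 4861
15–29: 5510 × 0.966 = 5323
30–44: 6867 × 0.947 = 6503
45+: 8157 × 0.955 + 27057 × 0.626 = 7790 + 16938 = 24728
Net migration: 0–14 − 200 → 4661; 15–29 − 180 → 5143; 30–44 − 250 → 6253; 45+ + 180 → 24908
→ [4661, 5143, 6253, 24908]
Scenario B total after 4 periods: 40965
Difference B − A = 40965 − 37124 = 3841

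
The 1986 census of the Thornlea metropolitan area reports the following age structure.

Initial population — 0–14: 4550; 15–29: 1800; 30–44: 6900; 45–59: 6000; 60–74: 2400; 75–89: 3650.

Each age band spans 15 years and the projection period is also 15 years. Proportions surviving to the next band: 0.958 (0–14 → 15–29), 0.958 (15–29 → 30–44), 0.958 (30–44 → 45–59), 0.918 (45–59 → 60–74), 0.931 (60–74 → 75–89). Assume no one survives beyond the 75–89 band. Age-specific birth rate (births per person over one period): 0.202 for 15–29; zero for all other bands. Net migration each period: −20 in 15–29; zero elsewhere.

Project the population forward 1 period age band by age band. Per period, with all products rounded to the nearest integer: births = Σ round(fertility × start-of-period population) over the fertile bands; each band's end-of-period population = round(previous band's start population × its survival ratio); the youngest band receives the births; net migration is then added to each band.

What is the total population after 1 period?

20779

Period 1:
Births: 1800 × 0.202 = 364
15–29: 4550 × 0.958 = 4359
30–44: 1800 × 0.958 = 1724
45–59: 6900 × 0.958 = 6610
60–74: 6000 × 0.918 = 5508
75–89: 2400 × 0.931 = 2234
Net migration: 15–29 − 20 → 4339
End of period: [364, 4339, 1724, 6610, 5508, 2234]
Total after period 1: 364 + 4339 + 1724 + 6610 + 5508 + 2234 = 20779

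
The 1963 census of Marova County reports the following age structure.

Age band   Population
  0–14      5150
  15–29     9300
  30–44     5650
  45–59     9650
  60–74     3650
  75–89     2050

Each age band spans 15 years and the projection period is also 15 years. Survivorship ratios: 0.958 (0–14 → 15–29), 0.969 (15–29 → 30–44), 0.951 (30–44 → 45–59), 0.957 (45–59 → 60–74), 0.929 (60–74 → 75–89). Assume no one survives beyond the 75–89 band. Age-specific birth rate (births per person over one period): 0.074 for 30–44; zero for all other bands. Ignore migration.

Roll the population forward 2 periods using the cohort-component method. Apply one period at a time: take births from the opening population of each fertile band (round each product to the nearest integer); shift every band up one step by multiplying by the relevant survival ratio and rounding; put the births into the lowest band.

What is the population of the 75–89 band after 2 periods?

8579

Numbering the groups 1..6 from youngest to oldest:
Period 1.
Births: 5650 * 0.074 = 418
Group 2: 5150 * 0.958 = 4934
Group 3: 9300 * 0.969 = 9012
Group 4: 5650 * 0.951 = 5373
Group 5: 9650 * 0.957 = 9235
Group 6: 3650 * 0.929 = 3391
End of period: [418, 4934, 9012, 5373, 9235, 3391]
Period 2.
Births: 9012 * 0.074 = 667
Group 2: 418 * 0.958 = 400
Group 3: 4934 * 0.969 = 4781
Group 4: 9012 * 0.951 = 8570
Group 5: 5373 * 0.957 = 5142
Group 6: 9235 * 0.929 = 8579
End of period: [667, 400, 4781, 8570, 5142, 8579]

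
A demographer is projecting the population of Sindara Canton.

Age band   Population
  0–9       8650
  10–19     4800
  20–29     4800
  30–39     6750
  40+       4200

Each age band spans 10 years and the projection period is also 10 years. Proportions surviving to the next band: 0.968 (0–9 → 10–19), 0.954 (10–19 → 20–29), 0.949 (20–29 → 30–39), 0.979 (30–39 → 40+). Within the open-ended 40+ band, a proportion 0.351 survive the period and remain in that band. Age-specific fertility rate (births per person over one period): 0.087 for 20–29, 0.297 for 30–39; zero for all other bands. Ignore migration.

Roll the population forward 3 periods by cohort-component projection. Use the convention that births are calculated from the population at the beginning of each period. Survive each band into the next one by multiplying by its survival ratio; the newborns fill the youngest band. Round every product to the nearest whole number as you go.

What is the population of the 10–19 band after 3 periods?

Period 1.
Births: 4800 * 0.087 = 418 ; 6750 * 0.297 = 2005 → 2423
10–19: 8650 * 0.968 = 8373
20–29: 4800 * 0.954 = 4579
30–39: 4800 * 0.949 = 4555
40+: 6750 * 0.979 + 4200 * 0.351 = 6608 + 1474 = 8082
Population now: 0–9=2423, 10–19=8373, 20–29=4579, 30–39=4555, 40+=8082
Period 2.
Births: 4579 * 0.087 = 398 ; 4555 * 0.297 = 1353 → 1751
10–19: 2423 * 0.968 = 2345
20–29: 8373 * 0.954 = 7988
30–39: 4579 * 0.949 = 4345
40+: 4555 * 0.979 + 8082 * 0.351 = 4459 + 2837 = 7296
Population now: 0–9=1751, 10–19=2345, 20–29=7988, 30–39=4345, 40+=7296
Period 3.
Births: 7988 * 0.087 = 695 ; 4345 * 0.297 = 1290 → 1985
10–19: 1751 * 0.968 = 1695
20–29: 2345 * 0.954 = 2237
30–39: 7988 * 0.949 = 7581
40+: 4345 * 0.979 + 7296 * 0.351 = 4254 + 2561 = 6815
Population now: 0–9=1985, 10–19=1695, 20–29=2237, 30–39=7581, 40+=6815

1695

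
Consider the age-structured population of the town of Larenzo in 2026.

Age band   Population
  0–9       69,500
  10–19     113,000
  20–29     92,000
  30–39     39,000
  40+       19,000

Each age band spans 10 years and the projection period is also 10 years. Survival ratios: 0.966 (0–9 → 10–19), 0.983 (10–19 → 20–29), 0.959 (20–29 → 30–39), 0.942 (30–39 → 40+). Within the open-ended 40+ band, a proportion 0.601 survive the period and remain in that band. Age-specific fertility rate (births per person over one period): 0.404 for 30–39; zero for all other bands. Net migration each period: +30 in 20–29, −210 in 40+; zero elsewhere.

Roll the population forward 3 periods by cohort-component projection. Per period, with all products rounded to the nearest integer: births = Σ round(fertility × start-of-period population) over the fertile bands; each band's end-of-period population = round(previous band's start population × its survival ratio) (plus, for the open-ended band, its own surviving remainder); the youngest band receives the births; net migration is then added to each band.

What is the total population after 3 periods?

323096

Call the bands 1 to 5, youngest first.
After projecting period 1:
Births: 39000 × 0.404 = 15756
Band 2: 69500 × 0.966 = 67137
Band 3: 113000 × 0.983 = 111079
Band 4: 92000 × 0.959 = 88228
Band 5: 39000 × 0.942 + 19000 × 0.601 = 36738 + 11419 = 48157
Net migration: Band 3 + 30 → 111109; Band 5 − 210 → 47947
Giving 15756 / 67137 / 111109 / 88228 / 47947.
After projecting period 2:
Births: 88228 × 0.404 = 35644
Band 2: 15756 × 0.966 = 15220
Band 3: 67137 × 0.983 = 65996
Band 4: 111109 × 0.959 = 106554
Band 5: 88228 × 0.942 + 47947 × 0.601 = 83111 + 28816 = 111927
Net migration: Band 3 + 30 → 66026; Band 5 − 210 → 111717
Giving 35644 / 15220 / 66026 / 106554 / 111717.
After projecting period 3:
Births: 106554 × 0.404 = 43048
Band 2: 35644 × 0.966 = 34432
Band 3: 15220 × 0.983 = 14961
Band 4: 66026 × 0.959 = 63319
Band 5: 106554 × 0.942 + 111717 × 0.601 = 100374 + 67142 = 167516
Net migration: Band 3 + 30 → 14991; Band 5 − 210 → 167306
Giving 43048 / 34432 / 14991 / 63319 / 167306.
Total after period 3: 43048 + 34432 + 14991 + 63319 + 167306 = 323096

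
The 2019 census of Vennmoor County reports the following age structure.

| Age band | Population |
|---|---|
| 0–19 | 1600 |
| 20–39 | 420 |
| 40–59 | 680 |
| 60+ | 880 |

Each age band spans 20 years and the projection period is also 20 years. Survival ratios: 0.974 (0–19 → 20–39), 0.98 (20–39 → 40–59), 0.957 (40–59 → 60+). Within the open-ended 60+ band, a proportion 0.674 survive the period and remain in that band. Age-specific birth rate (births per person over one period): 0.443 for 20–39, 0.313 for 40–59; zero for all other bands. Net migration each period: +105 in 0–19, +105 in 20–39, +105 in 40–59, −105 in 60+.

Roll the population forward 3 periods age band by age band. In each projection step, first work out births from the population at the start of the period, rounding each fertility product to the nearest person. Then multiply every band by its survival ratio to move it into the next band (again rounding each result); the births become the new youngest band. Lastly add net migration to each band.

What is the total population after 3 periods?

[period 1]
Births: 420 × 0.443 = 186  |  680 × 0.313 = 213 → total 399
20–39: 1600 × 0.974 = 1558
40–59: 420 × 0.98 = 412
60+: 680 × 0.957 + 880 × 0.674 = 651 + 593 = 1244
Net migration: 0–19 + 105 → 504; 20–39 + 105 → 1663; 40–59 + 105 → 517; 60+ − 105 → 1139
→ [504, 1663, 517, 1139]
[period 2]
Births: 1663 × 0.443 = 737  |  517 × 0.313 = 162 → total 899
20–39: 504 × 0.974 = 491
40–59: 1663 × 0.98 = 1630
60+: 517 × 0.957 + 1139 × 0.674 = 495 + 768 = 1263
Net migration: 0–19 + 105 → 1004; 20–39 + 105 → 596; 40–59 + 105 → 1735; 60+ − 105 → 1158
→ [1004, 596, 1735, 1158]
[period 3]
Births: 596 × 0.443 = 264  |  1735 × 0.313 = 543 → total 807
20–39: 1004 × 0.974 = 978
40–59: 596 × 0.98 = 584
60+: 1735 × 0.957 + 1158 × 0.674 = 1660 + 780 = 2440
Net migration: 0–19 + 105 → 912; 20–39 + 105 → 1083; 40–59 + 105 → 689; 60+ − 105 → 2335
→ [912, 1083, 689, 2335]
Total after period 3: 912 + 1083 + 689 + 2335 = 5019

5019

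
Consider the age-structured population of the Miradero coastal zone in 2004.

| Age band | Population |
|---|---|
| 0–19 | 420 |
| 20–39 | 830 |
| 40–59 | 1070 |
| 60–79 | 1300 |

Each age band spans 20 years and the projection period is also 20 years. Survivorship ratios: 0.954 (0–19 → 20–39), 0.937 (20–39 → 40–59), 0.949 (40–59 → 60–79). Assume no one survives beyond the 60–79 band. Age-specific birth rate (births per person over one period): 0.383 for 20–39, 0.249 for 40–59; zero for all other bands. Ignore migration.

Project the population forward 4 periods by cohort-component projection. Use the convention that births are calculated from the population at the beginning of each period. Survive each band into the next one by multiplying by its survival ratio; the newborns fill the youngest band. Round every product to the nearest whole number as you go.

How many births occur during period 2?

348

Let band 1 be 0–19 through band 4 = 60–79.
After projecting period 1:
Births: 830 × 0.383 = 318, 1070 × 0.249 = 266 → total 584
Band 2: 420 × 0.954 = 401
Band 3: 830 × 0.937 = 778
Band 4: 1070 × 0.949 = 1015
End of period: [584, 401, 778, 1015]
After projecting period 2:
Births: 401 × 0.383 = 154, 778 × 0.249 = 194 → total 348
Band 2: 584 × 0.954 = 557
Band 3: 401 × 0.937 = 376
Band 4: 778 × 0.949 = 738
End of period: [348, 557, 376, 738]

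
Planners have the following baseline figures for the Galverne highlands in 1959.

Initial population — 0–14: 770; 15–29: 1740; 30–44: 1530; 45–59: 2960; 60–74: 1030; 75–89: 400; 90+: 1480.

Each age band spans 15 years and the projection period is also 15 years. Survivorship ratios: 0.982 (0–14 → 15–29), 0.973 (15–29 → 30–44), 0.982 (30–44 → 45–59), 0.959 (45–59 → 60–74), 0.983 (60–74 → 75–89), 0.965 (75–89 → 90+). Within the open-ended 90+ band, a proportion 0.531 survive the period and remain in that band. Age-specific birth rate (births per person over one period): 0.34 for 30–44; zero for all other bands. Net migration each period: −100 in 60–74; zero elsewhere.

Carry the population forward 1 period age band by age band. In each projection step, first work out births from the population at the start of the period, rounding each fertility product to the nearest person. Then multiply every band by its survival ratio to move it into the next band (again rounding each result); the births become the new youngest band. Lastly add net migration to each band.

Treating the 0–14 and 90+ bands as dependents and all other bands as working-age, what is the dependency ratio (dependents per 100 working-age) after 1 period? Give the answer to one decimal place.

Period 1.
Births: 1530 * 0.34 = 520
15–29: 770 * 0.982 = 756
30–44: 1740 * 0.973 = 1693
45–59: 1530 * 0.982 = 1502
60–74: 2960 * 0.959 = 2839
75–89: 1030 * 0.983 = 1012
90+: 400 * 0.965 + 1480 * 0.531 = 386 + 786 = 1172
Net migration: 60–74 − 100 → 2739
Population now: 0–14=520, 15–29=756, 30–44=1693, 45–59=1502, 60–74=2739, 75–89=1012, 90+=1172
Dependents (band 0–14 + band 90+) = 520 + 1172 = 1692; working-age = 7702; ratio = 1692/7702 × 100 = 22.0

22.0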